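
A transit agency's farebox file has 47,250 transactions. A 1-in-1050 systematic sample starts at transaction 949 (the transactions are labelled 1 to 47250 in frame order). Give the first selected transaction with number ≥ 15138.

15649

k = 1050
Steps past start: ⌈(15138 − 949)/1050⌉ = ⌈14189/1050⌉ = 14
Selected transaction: 949 + 14×1050 = 15649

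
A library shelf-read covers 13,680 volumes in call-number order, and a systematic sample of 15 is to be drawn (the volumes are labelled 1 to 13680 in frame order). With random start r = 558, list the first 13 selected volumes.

558, 1470, 2382, 3294, 4206, 5118, 6030, 6942, 7854, 8766, 9678, 10590, 11502

k = N/n = 13680/15 = 912
volume 1: 558
volume 2: 558 + 912 = 1470
volume 3: 1470 + 912 = 2382
volume 4: 2382 + 912 = 3294
volume 5: 3294 + 912 = 4206
volume 6: 4206 + 912 = 5118
volume 7: 5118 + 912 = 6030
volume 8: 6030 + 912 = 6942
volume 9: 6942 + 912 = 7854
volume 10: 7854 + 912 = 8766
volume 11: 8766 + 912 = 9678
volume 12: 9678 + 912 = 10590
volume 13: 10590 + 912 = 11502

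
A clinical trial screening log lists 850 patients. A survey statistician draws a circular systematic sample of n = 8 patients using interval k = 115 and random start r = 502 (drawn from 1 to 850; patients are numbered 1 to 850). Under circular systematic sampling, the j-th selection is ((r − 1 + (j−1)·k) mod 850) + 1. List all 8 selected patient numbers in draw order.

502, 617, 732, 847, 112, 227, 342, 457

Selection 1: 502
Selection 2: 502 + 115 = 617
Selection 3: 617 + 115 = 732
Selection 4: 732 + 115 = 847
Selection 5: 847 + 115 = 962 → 962 − 850 = 112
Selection 6: 112 + 115 = 227
Selection 7: 227 + 115 = 342
Selection 8: 342 + 115 = 457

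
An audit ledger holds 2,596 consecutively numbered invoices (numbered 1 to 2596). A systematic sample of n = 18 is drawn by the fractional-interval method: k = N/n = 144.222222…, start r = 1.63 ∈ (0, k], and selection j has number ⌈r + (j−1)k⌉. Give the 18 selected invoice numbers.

j=1: r + 0k = 1.63 → ⌈·⌉ = 2
j=2: r + 1k = 145.852222… → ⌈·⌉ = 146
j=3: r + 2k = 290.074444… → ⌈·⌉ = 291
j=4: r + 3k = 434.296666… → ⌈·⌉ = 435
j=5: r + 4k = 578.518888… → ⌈·⌉ = 579
j=6: r + 5k = 722.741111… → ⌈·⌉ = 723
j=7: r + 6k = 866.963333… → ⌈·⌉ = 867
j=8: r + 7k = 1011.185555… → ⌈·⌉ = 1012
j=9: r + 8k = 1155.407777… → ⌈·⌉ = 1156
j=10: r + 9k = 1299.63 → ⌈·⌉ = 1300
j=11: r + 10k = 1443.852222… → ⌈·⌉ = 1444
j=12: r + 11k = 1588.074444… → ⌈·⌉ = 1589
j=13: r + 12k = 1732.296666… → ⌈·⌉ = 1733
j=14: r + 13k = 1876.518888… → ⌈·⌉ = 1877
j=15: r + 14k = 2020.741111… → ⌈·⌉ = 2021
j=16: r + 15k = 2164.963333… → ⌈·⌉ = 2165
j=17: r + 16k = 2309.185555… → ⌈·⌉ = 2310
j=18: r + 17k = 2453.407777… → ⌈·⌉ = 2454

2, 146, 291, 435, 579, 723, 867, 1012, 1156, 1300, 1444, 1589, 1733, 1877, 2021, 2165, 2310, 2454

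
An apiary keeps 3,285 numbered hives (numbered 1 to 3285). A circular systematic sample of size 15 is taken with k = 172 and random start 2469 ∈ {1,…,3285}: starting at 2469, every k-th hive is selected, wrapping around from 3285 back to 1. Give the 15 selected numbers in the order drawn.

2469, 2641, 2813, 2985, 3157, 44, 216, 388, 560, 732, 904, 1076, 1248, 1420, 1592

Selection 1: 2469
Selection 2: 2469 + 172 = 2641
Selection 3: 2641 + 172 = 2813
Selection 4: 2813 + 172 = 2985
Selection 5: 2985 + 172 = 3157
Selection 6: 3157 + 172 = 3329 → 3329 − 3285 = 44
Selection 7: 44 + 172 = 216
Selection 8: 216 + 172 = 388
Selection 9: 388 + 172 = 560
Selection 10: 560 + 172 = 732
Selection 11: 732 + 172 = 904
Selection 12: 904 + 172 = 1076
Selection 13: 1076 + 172 = 1248
Selection 14: 1248 + 172 = 1420
Selection 15: 1420 + 172 = 1592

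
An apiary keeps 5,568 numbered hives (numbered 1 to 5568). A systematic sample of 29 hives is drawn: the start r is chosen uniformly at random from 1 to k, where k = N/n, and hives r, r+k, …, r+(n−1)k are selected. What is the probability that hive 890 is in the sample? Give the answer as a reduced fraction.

1/192

k = 5568/29 = 192.
Hive 890 is selected iff r ≡ 890 (mod 192); exactly one such r in {1,…,192}.
Inclusion probability = 1/192.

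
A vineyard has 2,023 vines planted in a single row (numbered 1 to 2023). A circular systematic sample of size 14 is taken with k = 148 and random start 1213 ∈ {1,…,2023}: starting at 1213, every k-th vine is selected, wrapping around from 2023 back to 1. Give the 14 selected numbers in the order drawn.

Selection 1: 1213
Selection 2: 1213 + 148 = 1361
Selection 3: 1361 + 148 = 1509
Selection 4: 1509 + 148 = 1657
Selection 5: 1657 + 148 = 1805
Selection 6: 1805 + 148 = 1953
Selection 7: 1953 + 148 = 2101 → 2101 − 2023 = 78
Selection 8: 78 + 148 = 226
Selection 9: 226 + 148 = 374
Selection 10: 374 + 148 = 522
Selection 11: 522 + 148 = 670
Selection 12: 670 + 148 = 818
Selection 13: 818 + 148 = 966
Selection 14: 966 + 148 = 1114

1213, 1361, 1509, 1657, 1805, 1953, 78, 226, 374, 522, 670, 818, 966, 1114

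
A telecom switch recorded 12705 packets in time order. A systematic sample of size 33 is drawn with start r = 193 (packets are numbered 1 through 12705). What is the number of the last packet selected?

k = 12705/33 = 385
33rd selection = r + (33−1)·k = 193 + 32×385 = 193 + 12320 = 12513

12513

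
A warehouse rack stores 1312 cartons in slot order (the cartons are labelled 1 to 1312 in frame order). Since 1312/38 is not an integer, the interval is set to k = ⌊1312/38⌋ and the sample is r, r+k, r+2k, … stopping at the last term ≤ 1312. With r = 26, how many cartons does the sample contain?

k = ⌊1312/38⌋ = 34
Achieved size = ⌊(1312 − 26)/34⌋ + 1 = ⌊1286/34⌋ + 1 = 37 + 1 = 38
(last selection: 26 + 37×34 = 1284 ≤ 1312; next would be 1318 > 1312)

38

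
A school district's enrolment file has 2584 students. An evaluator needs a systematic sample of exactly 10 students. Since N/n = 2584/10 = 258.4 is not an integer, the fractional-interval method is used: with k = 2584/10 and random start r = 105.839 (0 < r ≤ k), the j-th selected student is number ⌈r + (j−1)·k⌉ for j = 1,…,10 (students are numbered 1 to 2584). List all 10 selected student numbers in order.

j=1: r + 0k = 105.839 → ⌈·⌉ = 106
j=2: r + 1k = 364.239 → ⌈·⌉ = 365
j=3: r + 2k = 622.639 → ⌈·⌉ = 623
j=4: r + 3k = 881.039 → ⌈·⌉ = 882
j=5: r + 4k = 1139.439 → ⌈·⌉ = 1140
j=6: r + 5k = 1397.839 → ⌈·⌉ = 1398
j=7: r + 6k = 1656.239 → ⌈·⌉ = 1657
j=8: r + 7k = 1914.639 → ⌈·⌉ = 1915
j=9: r + 8k = 2173.039 → ⌈·⌉ = 2174
j=10: r + 9k = 2431.439 → ⌈·⌉ = 2432

106, 365, 623, 882, 1140, 1398, 1657, 1915, 2174, 2432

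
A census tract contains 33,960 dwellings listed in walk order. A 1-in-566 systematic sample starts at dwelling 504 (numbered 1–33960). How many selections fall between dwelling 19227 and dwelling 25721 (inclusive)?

11

k = 566
First selection ≥ 19227: 504 + ⌈(19227−504)/566⌉·566 = 504 + 34×566 = 19748
Last selection ≤ 25721: 504 + ⌊(25721−504)/566⌋·566 = 504 + 44×566 = 25408
Count = 44 − 34 + 1 = 11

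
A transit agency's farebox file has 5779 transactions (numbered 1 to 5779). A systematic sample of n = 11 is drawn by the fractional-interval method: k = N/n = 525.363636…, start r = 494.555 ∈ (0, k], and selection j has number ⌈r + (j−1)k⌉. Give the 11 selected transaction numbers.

495, 1020, 1546, 2071, 2597, 3122, 3647, 4173, 4698, 5223, 5749

j=1: r + 0k = 494.555 → ⌈·⌉ = 495
j=2: r + 1k = 1019.918636… → ⌈·⌉ = 1020
j=3: r + 2k = 1545.282272… → ⌈·⌉ = 1546
j=4: r + 3k = 2070.645909… → ⌈·⌉ = 2071
j=5: r + 4k = 2596.009545… → ⌈·⌉ = 2597
j=6: r + 5k = 3121.373181… → ⌈·⌉ = 3122
j=7: r + 6k = 3646.736818… → ⌈·⌉ = 3647
j=8: r + 7k = 4172.100454… → ⌈·⌉ = 4173
j=9: r + 8k = 4697.464090… → ⌈·⌉ = 4698
j=10: r + 9k = 5222.827727… → ⌈·⌉ = 5223
j=11: r + 10k = 5748.191363… → ⌈·⌉ = 5749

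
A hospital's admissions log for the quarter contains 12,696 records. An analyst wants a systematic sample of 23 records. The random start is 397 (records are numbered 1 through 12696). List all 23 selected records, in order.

k = N/n = 12696/23 = 552
record 1: 397
record 2: 397 + 552 = 949
record 3: 949 + 552 = 1501
record 4: 1501 + 552 = 2053
record 5: 2053 + 552 = 2605
record 6: 2605 + 552 = 3157
record 7: 3157 + 552 = 3709
record 8: 3709 + 552 = 4261
record 9: 4261 + 552 = 4813
record 10: 4813 + 552 = 5365
record 11: 5365 + 552 = 5917
record 12: 5917 + 552 = 6469
record 13: 6469 + 552 = 7021
record 14: 7021 + 552 = 7573
record 15: 7573 + 552 = 8125
record 16: 8125 + 552 = 8677
record 17: 8677 + 552 = 9229
record 18: 9229 + 552 = 9781
record 19: 9781 + 552 = 10333
record 20: 10333 + 552 = 10885
record 21: 10885 + 552 = 11437
record 22: 11437 + 552 = 11989
record 23: 11989 + 552 = 12541

397, 949, 1501, 2053, 2605, 3157, 3709, 4261, 4813, 5365, 5917, 6469, 7021, 7573, 8125, 8677, 9229, 9781, 10333, 10885, 11437, 11989, 12541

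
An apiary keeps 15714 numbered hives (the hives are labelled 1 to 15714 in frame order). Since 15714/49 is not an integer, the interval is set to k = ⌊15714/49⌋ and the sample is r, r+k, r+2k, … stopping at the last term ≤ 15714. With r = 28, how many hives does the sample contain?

k = ⌊15714/49⌋ = 320
Achieved size = ⌊(15714 − 28)/320⌋ + 1 = ⌊15686/320⌋ + 1 = 49 + 1 = 50
(last selection: 28 + 49×320 = 15708 ≤ 15714; next would be 16028 > 15714)

50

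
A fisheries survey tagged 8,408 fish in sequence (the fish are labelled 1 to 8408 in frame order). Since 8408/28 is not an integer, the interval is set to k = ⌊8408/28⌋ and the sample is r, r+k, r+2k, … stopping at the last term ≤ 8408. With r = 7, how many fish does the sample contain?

29

k = ⌊8408/28⌋ = 300
Achieved size = ⌊(8408 − 7)/300⌋ + 1 = ⌊8401/300⌋ + 1 = 28 + 1 = 29
(last selection: 7 + 28×300 = 8407 ≤ 8408; next would be 8707 > 8408)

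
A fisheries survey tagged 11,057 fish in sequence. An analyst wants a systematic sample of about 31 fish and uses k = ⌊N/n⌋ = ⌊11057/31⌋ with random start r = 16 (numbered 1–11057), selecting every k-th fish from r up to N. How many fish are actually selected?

32

k = ⌊11057/31⌋ = 356
Achieved size = ⌊(11057 − 16)/356⌋ + 1 = ⌊11041/356⌋ + 1 = 31 + 1 = 32
(last selection: 16 + 31×356 = 11052 ≤ 11057; next would be 11408 > 11057)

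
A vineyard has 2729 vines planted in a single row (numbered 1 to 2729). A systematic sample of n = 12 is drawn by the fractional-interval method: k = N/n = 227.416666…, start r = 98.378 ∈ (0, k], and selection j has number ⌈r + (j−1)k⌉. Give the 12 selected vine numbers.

99, 326, 554, 781, 1009, 1236, 1463, 1691, 1918, 2146, 2373, 2600

j=1: r + 0k = 98.378 → ⌈·⌉ = 99
j=2: r + 1k = 325.794666… → ⌈·⌉ = 326
j=3: r + 2k = 553.211333… → ⌈·⌉ = 554
j=4: r + 3k = 780.628 → ⌈·⌉ = 781
j=5: r + 4k = 1008.044666… → ⌈·⌉ = 1009
j=6: r + 5k = 1235.461333… → ⌈·⌉ = 1236
j=7: r + 6k = 1462.878 → ⌈·⌉ = 1463
j=8: r + 7k = 1690.294666… → ⌈·⌉ = 1691
j=9: r + 8k = 1917.711333… → ⌈·⌉ = 1918
j=10: r + 9k = 2145.128 → ⌈·⌉ = 2146
j=11: r + 10k = 2372.544666… → ⌈·⌉ = 2373
j=12: r + 11k = 2599.961333… → ⌈·⌉ = 2600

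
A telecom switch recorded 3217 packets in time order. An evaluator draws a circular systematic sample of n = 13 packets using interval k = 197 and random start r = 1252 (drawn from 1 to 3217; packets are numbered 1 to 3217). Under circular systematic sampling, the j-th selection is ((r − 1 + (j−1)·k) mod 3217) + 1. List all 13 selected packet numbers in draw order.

Selection 1: 1252
Selection 2: 1252 + 197 = 1449
Selection 3: 1449 + 197 = 1646
Selection 4: 1646 + 197 = 1843
Selection 5: 1843 + 197 = 2040
Selection 6: 2040 + 197 = 2237
Selection 7: 2237 + 197 = 2434
Selection 8: 2434 + 197 = 2631
Selection 9: 2631 + 197 = 2828
Selection 10: 2828 + 197 = 3025
Selection 11: 3025 + 197 = 3222 → 3222 − 3217 = 5
Selection 12: 5 + 197 = 202
Selection 13: 202 + 197 = 399

1252, 1449, 1646, 1843, 2040, 2237, 2434, 2631, 2828, 3025, 5, 202, 399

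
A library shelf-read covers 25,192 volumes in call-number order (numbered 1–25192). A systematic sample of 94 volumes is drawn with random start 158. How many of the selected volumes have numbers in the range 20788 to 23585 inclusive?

k = 25192/94 = 268
First selection ≥ 20788: 158 + ⌈(20788−158)/268⌉·268 = 158 + 77×268 = 20794
Last selection ≤ 23585: 158 + ⌊(23585−158)/268⌋·268 = 158 + 87×268 = 23474
Count = 87 − 77 + 1 = 11

11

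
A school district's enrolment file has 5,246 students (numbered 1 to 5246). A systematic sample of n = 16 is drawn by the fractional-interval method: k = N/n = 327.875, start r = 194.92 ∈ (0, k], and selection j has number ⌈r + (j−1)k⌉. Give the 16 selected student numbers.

j=1: r + 0k = 194.92 → ⌈·⌉ = 195
j=2: r + 1k = 522.795 → ⌈·⌉ = 523
j=3: r + 2k = 850.67 → ⌈·⌉ = 851
j=4: r + 3k = 1178.545 → ⌈·⌉ = 1179
j=5: r + 4k = 1506.42 → ⌈·⌉ = 1507
j=6: r + 5k = 1834.295 → ⌈·⌉ = 1835
j=7: r + 6k = 2162.17 → ⌈·⌉ = 2163
j=8: r + 7k = 2490.045 → ⌈·⌉ = 2491
j=9: r + 8k = 2817.92 → ⌈·⌉ = 2818
j=10: r + 9k = 3145.795 → ⌈·⌉ = 3146
j=11: r + 10k = 3473.67 → ⌈·⌉ = 3474
j=12: r + 11k = 3801.545 → ⌈·⌉ = 3802
j=13: r + 12k = 4129.42 → ⌈·⌉ = 4130
j=14: r + 13k = 4457.295 → ⌈·⌉ = 4458
j=15: r + 14k = 4785.17 → ⌈·⌉ = 4786
j=16: r + 15k = 5113.045 → ⌈·⌉ = 5114

195, 523, 851, 1179, 1507, 1835, 2163, 2491, 2818, 3146, 3474, 3802, 4130, 4458, 4786, 5114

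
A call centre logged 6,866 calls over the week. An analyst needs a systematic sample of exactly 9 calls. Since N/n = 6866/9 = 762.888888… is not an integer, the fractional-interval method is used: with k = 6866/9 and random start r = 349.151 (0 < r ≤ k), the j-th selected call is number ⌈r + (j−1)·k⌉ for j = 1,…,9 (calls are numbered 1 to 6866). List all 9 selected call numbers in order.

j=1: r + 0k = 349.151 → ⌈·⌉ = 350
j=2: r + 1k = 1112.039888… → ⌈·⌉ = 1113
j=3: r + 2k = 1874.928777… → ⌈·⌉ = 1875
j=4: r + 3k = 2637.817666… → ⌈·⌉ = 2638
j=5: r + 4k = 3400.706555… → ⌈·⌉ = 3401
j=6: r + 5k = 4163.595444… → ⌈·⌉ = 4164
j=7: r + 6k = 4926.484333… → ⌈·⌉ = 4927
j=8: r + 7k = 5689.373222… → ⌈·⌉ = 5690
j=9: r + 8k = 6452.262111… → ⌈·⌉ = 6453

350, 1113, 1875, 2638, 3401, 4164, 4927, 5690, 6453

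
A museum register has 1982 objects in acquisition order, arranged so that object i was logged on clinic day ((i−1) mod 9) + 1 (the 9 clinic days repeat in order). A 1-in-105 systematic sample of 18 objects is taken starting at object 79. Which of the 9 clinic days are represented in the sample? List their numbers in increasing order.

1, 4, 7

Consecutive selections differ by k = 105, so their clinic day numbers differ by 105 mod 9 = 6.
gcd(105, 9) = 3, so the sample visits 9/3 = 3 distinct residues mod 9.
Start 79 is clinic day 7; the clinic days hit are 1, 4, 7.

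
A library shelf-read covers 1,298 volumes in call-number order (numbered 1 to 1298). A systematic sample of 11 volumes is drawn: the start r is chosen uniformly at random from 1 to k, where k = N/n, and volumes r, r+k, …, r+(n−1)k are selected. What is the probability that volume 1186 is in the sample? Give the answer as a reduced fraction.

k = 1298/11 = 118.
Volume 1186 is selected iff r ≡ 1186 (mod 118); exactly one such r in {1,…,118}.
Inclusion probability = 1/118.

1/118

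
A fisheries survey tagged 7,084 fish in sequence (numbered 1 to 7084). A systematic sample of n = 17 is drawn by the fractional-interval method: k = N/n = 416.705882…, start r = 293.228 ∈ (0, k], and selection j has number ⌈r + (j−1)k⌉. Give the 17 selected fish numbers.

294, 710, 1127, 1544, 1961, 2377, 2794, 3211, 3627, 4044, 4461, 4877, 5294, 5711, 6128, 6544, 6961

j=1: r + 0k = 293.228 → ⌈·⌉ = 294
j=2: r + 1k = 709.933882… → ⌈·⌉ = 710
j=3: r + 2k = 1126.639764… → ⌈·⌉ = 1127
j=4: r + 3k = 1543.345647… → ⌈·⌉ = 1544
j=5: r + 4k = 1960.051529… → ⌈·⌉ = 1961
j=6: r + 5k = 2376.757411… → ⌈·⌉ = 2377
j=7: r + 6k = 2793.463294… → ⌈·⌉ = 2794
j=8: r + 7k = 3210.169176… → ⌈·⌉ = 3211
j=9: r + 8k = 3626.875058… → ⌈·⌉ = 3627
j=10: r + 9k = 4043.580941… → ⌈·⌉ = 4044
j=11: r + 10k = 4460.286823… → ⌈·⌉ = 4461
j=12: r + 11k = 4876.992705… → ⌈·⌉ = 4877
j=13: r + 12k = 5293.698588… → ⌈·⌉ = 5294
j=14: r + 13k = 5710.404470… → ⌈·⌉ = 5711
j=15: r + 14k = 6127.110352… → ⌈·⌉ = 6128
j=16: r + 15k = 6543.816235… → ⌈·⌉ = 6544
j=17: r + 16k = 6960.522117… → ⌈·⌉ = 6961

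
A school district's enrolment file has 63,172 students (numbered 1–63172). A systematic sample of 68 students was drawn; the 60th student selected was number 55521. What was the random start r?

710

k = 63172/68 = 929
r = 55521 − (60−1)×929 = 55521 − 54811 = 710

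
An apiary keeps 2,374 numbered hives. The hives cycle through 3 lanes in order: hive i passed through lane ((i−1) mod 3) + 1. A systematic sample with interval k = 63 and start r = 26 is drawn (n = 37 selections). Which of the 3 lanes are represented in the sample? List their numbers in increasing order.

Consecutive selections differ by k = 63, so their lane numbers differ by 63 mod 3 = 0.
gcd(63, 3) = 3, so the sample visits 3/3 = 1 distinct residues mod 3.
Start 26 is lane 2; the lanes hit are 2.

2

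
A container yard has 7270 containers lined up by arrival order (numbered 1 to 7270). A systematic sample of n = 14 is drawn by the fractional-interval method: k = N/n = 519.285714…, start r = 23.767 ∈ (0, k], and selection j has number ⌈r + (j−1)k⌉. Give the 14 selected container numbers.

j=1: r + 0k = 23.767 → ⌈·⌉ = 24
j=2: r + 1k = 543.052714… → ⌈·⌉ = 544
j=3: r + 2k = 1062.338428… → ⌈·⌉ = 1063
j=4: r + 3k = 1581.624142… → ⌈·⌉ = 1582
j=5: r + 4k = 2100.909857… → ⌈·⌉ = 2101
j=6: r + 5k = 2620.195571… → ⌈·⌉ = 2621
j=7: r + 6k = 3139.481285… → ⌈·⌉ = 3140
j=8: r + 7k = 3658.767 → ⌈·⌉ = 3659
j=9: r + 8k = 4178.052714… → ⌈·⌉ = 4179
j=10: r + 9k = 4697.338428… → ⌈·⌉ = 4698
j=11: r + 10k = 5216.624142… → ⌈·⌉ = 5217
j=12: r + 11k = 5735.909857… → ⌈·⌉ = 5736
j=13: r + 12k = 6255.195571… → ⌈·⌉ = 6256
j=14: r + 13k = 6774.481285… → ⌈·⌉ = 6775

24, 544, 1063, 1582, 2101, 2621, 3140, 3659, 4179, 4698, 5217, 5736, 6256, 6775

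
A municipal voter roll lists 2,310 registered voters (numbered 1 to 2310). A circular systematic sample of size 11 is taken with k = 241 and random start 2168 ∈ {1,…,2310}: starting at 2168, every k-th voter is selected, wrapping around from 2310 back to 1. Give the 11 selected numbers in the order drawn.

2168, 99, 340, 581, 822, 1063, 1304, 1545, 1786, 2027, 2268

Selection 1: 2168
Selection 2: 2168 + 241 = 2409 → 2409 − 2310 = 99
Selection 3: 99 + 241 = 340
Selection 4: 340 + 241 = 581
Selection 5: 581 + 241 = 822
Selection 6: 822 + 241 = 1063
Selection 7: 1063 + 241 = 1304
Selection 8: 1304 + 241 = 1545
Selection 9: 1545 + 241 = 1786
Selection 10: 1786 + 241 = 2027
Selection 11: 2027 + 241 = 2268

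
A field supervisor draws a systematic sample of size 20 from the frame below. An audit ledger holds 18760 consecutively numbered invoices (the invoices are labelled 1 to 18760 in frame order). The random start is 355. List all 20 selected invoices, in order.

355, 1293, 2231, 3169, 4107, 5045, 5983, 6921, 7859, 8797, 9735, 10673, 11611, 12549, 13487, 14425, 15363, 16301, 17239, 18177

k = N/n = 18760/20 = 938
invoice 1: 355
invoice 2: 355 + 938 = 1293
invoice 3: 1293 + 938 = 2231
invoice 4: 2231 + 938 = 3169
invoice 5: 3169 + 938 = 4107
invoice 6: 4107 + 938 = 5045
invoice 7: 5045 + 938 = 5983
invoice 8: 5983 + 938 = 6921
invoice 9: 6921 + 938 = 7859
invoice 10: 7859 + 938 = 8797
invoice 11: 8797 + 938 = 9735
invoice 12: 9735 + 938 = 10673
invoice 13: 10673 + 938 = 11611
invoice 14: 11611 + 938 = 12549
invoice 15: 12549 + 938 = 13487
invoice 16: 13487 + 938 = 14425
invoice 17: 14425 + 938 = 15363
invoice 18: 15363 + 938 = 16301
invoice 19: 16301 + 938 = 17239
invoice 20: 17239 + 938 = 18177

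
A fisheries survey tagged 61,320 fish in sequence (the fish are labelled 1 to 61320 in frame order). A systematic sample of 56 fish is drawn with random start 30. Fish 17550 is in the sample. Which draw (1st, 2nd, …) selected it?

17

k = 61320/56 = 1095
position = (17550 − 30)/1095 + 1 = 17520/1095 + 1 = 16 + 1 = 17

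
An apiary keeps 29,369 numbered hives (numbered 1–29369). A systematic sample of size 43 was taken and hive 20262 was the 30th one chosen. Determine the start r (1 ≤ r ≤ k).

k = 29369/43 = 683
r = 20262 − (30−1)×683 = 20262 − 19807 = 455

455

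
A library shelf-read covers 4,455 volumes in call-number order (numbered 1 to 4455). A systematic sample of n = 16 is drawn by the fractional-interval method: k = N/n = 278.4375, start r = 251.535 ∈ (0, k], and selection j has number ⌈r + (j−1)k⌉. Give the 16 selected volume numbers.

j=1: r + 0k = 251.535 → ⌈·⌉ = 252
j=2: r + 1k = 529.9725 → ⌈·⌉ = 530
j=3: r + 2k = 808.41 → ⌈·⌉ = 809
j=4: r + 3k = 1086.8475 → ⌈·⌉ = 1087
j=5: r + 4k = 1365.285 → ⌈·⌉ = 1366
j=6: r + 5k = 1643.7225 → ⌈·⌉ = 1644
j=7: r + 6k = 1922.16 → ⌈·⌉ = 1923
j=8: r + 7k = 2200.5975 → ⌈·⌉ = 2201
j=9: r + 8k = 2479.035 → ⌈·⌉ = 2480
j=10: r + 9k = 2757.4725 → ⌈·⌉ = 2758
j=11: r + 10k = 3035.91 → ⌈·⌉ = 3036
j=12: r + 11k = 3314.3475 → ⌈·⌉ = 3315
j=13: r + 12k = 3592.785 → ⌈·⌉ = 3593
j=14: r + 13k = 3871.2225 → ⌈·⌉ = 3872
j=15: r + 14k = 4149.66 → ⌈·⌉ = 4150
j=16: r + 15k = 4428.0975 → ⌈·⌉ = 4429

252, 530, 809, 1087, 1366, 1644, 1923, 2201, 2480, 2758, 3036, 3315, 3593, 3872, 4150, 4429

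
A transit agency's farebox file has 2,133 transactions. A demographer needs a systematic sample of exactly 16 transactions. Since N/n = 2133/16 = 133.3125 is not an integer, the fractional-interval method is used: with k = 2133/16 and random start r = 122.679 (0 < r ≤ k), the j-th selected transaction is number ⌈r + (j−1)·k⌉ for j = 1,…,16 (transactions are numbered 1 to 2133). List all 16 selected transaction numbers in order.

j=1: r + 0k = 122.679 → ⌈·⌉ = 123
j=2: r + 1k = 255.9915 → ⌈·⌉ = 256
j=3: r + 2k = 389.304 → ⌈·⌉ = 390
j=4: r + 3k = 522.6165 → ⌈·⌉ = 523
j=5: r + 4k = 655.929 → ⌈·⌉ = 656
j=6: r + 5k = 789.2415 → ⌈·⌉ = 790
j=7: r + 6k = 922.554 → ⌈·⌉ = 923
j=8: r + 7k = 1055.8665 → ⌈·⌉ = 1056
j=9: r + 8k = 1189.179 → ⌈·⌉ = 1190
j=10: r + 9k = 1322.4915 → ⌈·⌉ = 1323
j=11: r + 10k = 1455.804 → ⌈·⌉ = 1456
j=12: r + 11k = 1589.1165 → ⌈·⌉ = 1590
j=13: r + 12k = 1722.429 → ⌈·⌉ = 1723
j=14: r + 13k = 1855.7415 → ⌈·⌉ = 1856
j=15: r + 14k = 1989.054 → ⌈·⌉ = 1990
j=16: r + 15k = 2122.3665 → ⌈·⌉ = 2123

123, 256, 390, 523, 656, 790, 923, 1056, 1190, 1323, 1456, 1590, 1723, 1856, 1990, 2123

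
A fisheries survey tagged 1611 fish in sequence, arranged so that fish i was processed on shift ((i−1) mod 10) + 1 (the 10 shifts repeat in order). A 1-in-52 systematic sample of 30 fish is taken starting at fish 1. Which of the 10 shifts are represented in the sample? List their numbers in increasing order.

Consecutive selections differ by k = 52, so their shift numbers differ by 52 mod 10 = 2.
gcd(52, 10) = 2, so the sample visits 10/2 = 5 distinct residues mod 10.
Start 1 is shift 1; the shifts hit are 1, 3, 5, 7, 9.

1, 3, 5, 7, 9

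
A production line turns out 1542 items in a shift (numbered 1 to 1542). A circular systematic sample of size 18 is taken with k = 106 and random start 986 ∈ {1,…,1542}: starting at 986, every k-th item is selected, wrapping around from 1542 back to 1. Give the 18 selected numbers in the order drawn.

986, 1092, 1198, 1304, 1410, 1516, 80, 186, 292, 398, 504, 610, 716, 822, 928, 1034, 1140, 1246

Selection 1: 986
Selection 2: 986 + 106 = 1092
Selection 3: 1092 + 106 = 1198
Selection 4: 1198 + 106 = 1304
Selection 5: 1304 + 106 = 1410
Selection 6: 1410 + 106 = 1516
Selection 7: 1516 + 106 = 1622 → 1622 − 1542 = 80
Selection 8: 80 + 106 = 186
Selection 9: 186 + 106 = 292
Selection 10: 292 + 106 = 398
Selection 11: 398 + 106 = 504
Selection 12: 504 + 106 = 610
Selection 13: 610 + 106 = 716
Selection 14: 716 + 106 = 822
Selection 15: 822 + 106 = 928
Selection 16: 928 + 106 = 1034
Selection 17: 1034 + 106 = 1140
Selection 18: 1140 + 106 = 1246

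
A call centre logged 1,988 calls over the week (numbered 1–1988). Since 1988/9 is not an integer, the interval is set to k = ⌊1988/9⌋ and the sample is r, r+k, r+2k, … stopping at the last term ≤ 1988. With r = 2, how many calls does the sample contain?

10

k = ⌊1988/9⌋ = 220
Achieved size = ⌊(1988 − 2)/220⌋ + 1 = ⌊1986/220⌋ + 1 = 9 + 1 = 10
(last selection: 2 + 9×220 = 1982 ≤ 1988; next would be 2202 > 1988)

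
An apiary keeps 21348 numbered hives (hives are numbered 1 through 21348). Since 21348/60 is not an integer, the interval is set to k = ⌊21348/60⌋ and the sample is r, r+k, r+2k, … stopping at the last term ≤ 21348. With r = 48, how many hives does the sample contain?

k = ⌊21348/60⌋ = 355
Achieved size = ⌊(21348 − 48)/355⌋ + 1 = ⌊21300/355⌋ + 1 = 60 + 1 = 61
(last selection: 48 + 60×355 = 21348 ≤ 21348; next would be 21703 > 21348)

61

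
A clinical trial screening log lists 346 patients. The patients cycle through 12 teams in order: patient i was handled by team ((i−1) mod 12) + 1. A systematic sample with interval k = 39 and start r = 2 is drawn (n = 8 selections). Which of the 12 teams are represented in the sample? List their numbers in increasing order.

Consecutive selections differ by k = 39, so their team numbers differ by 39 mod 12 = 3.
gcd(39, 12) = 3, so the sample visits 12/3 = 4 distinct residues mod 12.
Start 2 is team 2; the teams hit are 2, 5, 8, 11.

2, 5, 8, 11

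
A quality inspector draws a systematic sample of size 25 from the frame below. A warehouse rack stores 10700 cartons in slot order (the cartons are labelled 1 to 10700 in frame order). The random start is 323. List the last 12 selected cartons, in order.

k = N/n = 10700/25 = 428
14th selection = 323 + 13×428 = 5887
15th: 5887 + 428 = 6315
16th: 6315 + 428 = 6743
17th: 6743 + 428 = 7171
18th: 7171 + 428 = 7599
19th: 7599 + 428 = 8027
20th: 8027 + 428 = 8455
21st: 8455 + 428 = 8883
22nd: 8883 + 428 = 9311
23rd: 9311 + 428 = 9739
24th: 9739 + 428 = 10167
25th: 10167 + 428 = 10595

5887, 6315, 6743, 7171, 7599, 8027, 8455, 8883, 9311, 9739, 10167, 10595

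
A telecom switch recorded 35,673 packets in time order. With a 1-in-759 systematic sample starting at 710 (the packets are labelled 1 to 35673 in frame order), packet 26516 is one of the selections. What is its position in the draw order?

k = 759
position = (26516 − 710)/759 + 1 = 25806/759 + 1 = 34 + 1 = 35

35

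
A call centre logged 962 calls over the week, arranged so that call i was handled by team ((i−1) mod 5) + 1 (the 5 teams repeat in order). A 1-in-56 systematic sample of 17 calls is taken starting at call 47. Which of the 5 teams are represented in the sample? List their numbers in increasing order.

Consecutive selections differ by k = 56, so their team numbers differ by 56 mod 5 = 1.
gcd(56, 5) = 1, so the sample visits 5/1 = 5 distinct residues mod 5.
Start 47 is team 2; the teams hit are 1, 2, 3, 4, 5.

1, 2, 3, 4, 5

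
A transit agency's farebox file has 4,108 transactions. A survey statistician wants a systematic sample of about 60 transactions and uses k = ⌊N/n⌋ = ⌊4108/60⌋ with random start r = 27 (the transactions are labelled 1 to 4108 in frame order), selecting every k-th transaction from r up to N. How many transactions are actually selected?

61

k = ⌊4108/60⌋ = 68
Achieved size = ⌊(4108 − 27)/68⌋ + 1 = ⌊4081/68⌋ + 1 = 60 + 1 = 61
(last selection: 27 + 60×68 = 4107 ≤ 4108; next would be 4175 > 4108)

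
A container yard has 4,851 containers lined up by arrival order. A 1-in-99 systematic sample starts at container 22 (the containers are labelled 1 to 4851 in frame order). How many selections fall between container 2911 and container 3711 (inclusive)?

k = 99
First selection ≥ 2911: 22 + ⌈(2911−22)/99⌉·99 = 22 + 30×99 = 2992
Last selection ≤ 3711: 22 + ⌊(3711−22)/99⌋·99 = 22 + 37×99 = 3685
Count = 37 − 30 + 1 = 8

8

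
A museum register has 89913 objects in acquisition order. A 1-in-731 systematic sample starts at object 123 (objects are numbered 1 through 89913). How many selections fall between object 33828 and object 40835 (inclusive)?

k = 731
First selection ≥ 33828: 123 + ⌈(33828−123)/731⌉·731 = 123 + 47×731 = 34480
Last selection ≤ 40835: 123 + ⌊(40835−123)/731⌋·731 = 123 + 55×731 = 40328
Count = 55 − 47 + 1 = 9

9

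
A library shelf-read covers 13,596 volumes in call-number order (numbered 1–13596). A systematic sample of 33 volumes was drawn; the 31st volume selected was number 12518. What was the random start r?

158

k = 13596/33 = 412
r = 12518 − (31−1)×412 = 12518 − 12360 = 158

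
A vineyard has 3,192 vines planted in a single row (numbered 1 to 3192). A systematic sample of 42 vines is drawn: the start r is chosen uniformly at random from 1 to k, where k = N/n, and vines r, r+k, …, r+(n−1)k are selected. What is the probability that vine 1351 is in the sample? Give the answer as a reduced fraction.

1/76

k = 3192/42 = 76.
Vine 1351 is selected iff r ≡ 1351 (mod 76); exactly one such r in {1,…,76}.
Inclusion probability = 1/76.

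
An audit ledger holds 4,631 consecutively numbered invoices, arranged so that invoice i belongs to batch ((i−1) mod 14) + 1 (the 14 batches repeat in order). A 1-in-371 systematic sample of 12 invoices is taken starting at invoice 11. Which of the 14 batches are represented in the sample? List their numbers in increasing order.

4, 11

Consecutive selections differ by k = 371, so their batch numbers differ by 371 mod 14 = 7.
gcd(371, 14) = 7, so the sample visits 14/7 = 2 distinct residues mod 14.
Start 11 is batch 11; the batches hit are 4, 11.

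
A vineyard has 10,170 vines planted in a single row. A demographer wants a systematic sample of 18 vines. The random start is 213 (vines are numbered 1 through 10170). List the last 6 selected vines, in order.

k = N/n = 10170/18 = 565
13th selection = 213 + 12×565 = 6993
14th: 6993 + 565 = 7558
15th: 7558 + 565 = 8123
16th: 8123 + 565 = 8688
17th: 8688 + 565 = 9253
18th: 9253 + 565 = 9818

6993, 7558, 8123, 8688, 9253, 9818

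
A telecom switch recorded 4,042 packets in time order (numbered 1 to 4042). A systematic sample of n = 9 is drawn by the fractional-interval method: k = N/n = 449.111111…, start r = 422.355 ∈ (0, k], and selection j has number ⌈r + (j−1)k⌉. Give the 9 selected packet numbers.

j=1: r + 0k = 422.355 → ⌈·⌉ = 423
j=2: r + 1k = 871.466111… → ⌈·⌉ = 872
j=3: r + 2k = 1320.577222… → ⌈·⌉ = 1321
j=4: r + 3k = 1769.688333… → ⌈·⌉ = 1770
j=5: r + 4k = 2218.799444… → ⌈·⌉ = 2219
j=6: r + 5k = 2667.910555… → ⌈·⌉ = 2668
j=7: r + 6k = 3117.021666… → ⌈·⌉ = 3118
j=8: r + 7k = 3566.132777… → ⌈·⌉ = 3567
j=9: r + 8k = 4015.243888… → ⌈·⌉ = 4016

423, 872, 1321, 1770, 2219, 2668, 3118, 3567, 4016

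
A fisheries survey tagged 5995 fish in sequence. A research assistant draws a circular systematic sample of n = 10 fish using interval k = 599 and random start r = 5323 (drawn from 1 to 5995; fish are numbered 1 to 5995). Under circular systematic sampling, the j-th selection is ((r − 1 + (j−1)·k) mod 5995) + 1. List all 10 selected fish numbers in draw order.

Selection 1: 5323
Selection 2: 5323 + 599 = 5922
Selection 3: 5922 + 599 = 6521 → 6521 − 5995 = 526
Selection 4: 526 + 599 = 1125
Selection 5: 1125 + 599 = 1724
Selection 6: 1724 + 599 = 2323
Selection 7: 2323 + 599 = 2922
Selection 8: 2922 + 599 = 3521
Selection 9: 3521 + 599 = 4120
Selection 10: 4120 + 599 = 4719

5323, 5922, 526, 1125, 1724, 2323, 2922, 3521, 4120, 4719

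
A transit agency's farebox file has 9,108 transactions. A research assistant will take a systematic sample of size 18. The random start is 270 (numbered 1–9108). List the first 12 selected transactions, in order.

270, 776, 1282, 1788, 2294, 2800, 3306, 3812, 4318, 4824, 5330, 5836

k = N/n = 9108/18 = 506
transaction 1: 270
transaction 2: 270 + 506 = 776
transaction 3: 776 + 506 = 1282
transaction 4: 1282 + 506 = 1788
transaction 5: 1788 + 506 = 2294
transaction 6: 2294 + 506 = 2800
transaction 7: 2800 + 506 = 3306
transaction 8: 3306 + 506 = 3812
transaction 9: 3812 + 506 = 4318
transaction 10: 4318 + 506 = 4824
transaction 11: 4824 + 506 = 5330
transaction 12: 5330 + 506 = 5836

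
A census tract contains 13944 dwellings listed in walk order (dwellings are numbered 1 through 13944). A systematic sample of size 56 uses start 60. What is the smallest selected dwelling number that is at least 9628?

k = 13944/56 = 249
Steps past start: ⌈(9628 − 60)/249⌉ = ⌈9568/249⌉ = 39
Selected dwelling: 60 + 39×249 = 9771

9771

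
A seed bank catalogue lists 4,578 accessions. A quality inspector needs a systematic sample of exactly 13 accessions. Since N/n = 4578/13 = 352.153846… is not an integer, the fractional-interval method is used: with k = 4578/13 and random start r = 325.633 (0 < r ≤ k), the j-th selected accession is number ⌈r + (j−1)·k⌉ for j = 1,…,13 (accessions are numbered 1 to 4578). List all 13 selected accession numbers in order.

326, 678, 1030, 1383, 1735, 2087, 2439, 2791, 3143, 3496, 3848, 4200, 4552

j=1: r + 0k = 325.633 → ⌈·⌉ = 326
j=2: r + 1k = 677.786846… → ⌈·⌉ = 678
j=3: r + 2k = 1029.940692… → ⌈·⌉ = 1030
j=4: r + 3k = 1382.094538… → ⌈·⌉ = 1383
j=5: r + 4k = 1734.248384… → ⌈·⌉ = 1735
j=6: r + 5k = 2086.402230… → ⌈·⌉ = 2087
j=7: r + 6k = 2438.556076… → ⌈·⌉ = 2439
j=8: r + 7k = 2790.709923… → ⌈·⌉ = 2791
j=9: r + 8k = 3142.863769… → ⌈·⌉ = 3143
j=10: r + 9k = 3495.017615… → ⌈·⌉ = 3496
j=11: r + 10k = 3847.171461… → ⌈·⌉ = 3848
j=12: r + 11k = 4199.325307… → ⌈·⌉ = 4200
j=13: r + 12k = 4551.479153… → ⌈·⌉ = 4552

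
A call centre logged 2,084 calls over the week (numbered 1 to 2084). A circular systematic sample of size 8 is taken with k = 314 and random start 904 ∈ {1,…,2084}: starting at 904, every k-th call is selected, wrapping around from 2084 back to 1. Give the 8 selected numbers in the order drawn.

904, 1218, 1532, 1846, 76, 390, 704, 1018

Selection 1: 904
Selection 2: 904 + 314 = 1218
Selection 3: 1218 + 314 = 1532
Selection 4: 1532 + 314 = 1846
Selection 5: 1846 + 314 = 2160 → 2160 − 2084 = 76
Selection 6: 76 + 314 = 390
Selection 7: 390 + 314 = 704
Selection 8: 704 + 314 = 1018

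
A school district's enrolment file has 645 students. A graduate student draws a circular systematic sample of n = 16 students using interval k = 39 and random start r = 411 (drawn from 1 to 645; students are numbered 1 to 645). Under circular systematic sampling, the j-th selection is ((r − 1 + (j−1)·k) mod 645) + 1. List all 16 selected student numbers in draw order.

Selection 1: 411
Selection 2: 411 + 39 = 450
Selection 3: 450 + 39 = 489
Selection 4: 489 + 39 = 528
Selection 5: 528 + 39 = 567
Selection 6: 567 + 39 = 606
Selection 7: 606 + 39 = 645
Selection 8: 645 + 39 = 684 → 684 − 645 = 39
Selection 9: 39 + 39 = 78
Selection 10: 78 + 39 = 117
Selection 11: 117 + 39 = 156
Selection 12: 156 + 39 = 195
Selection 13: 195 + 39 = 234
Selection 14: 234 + 39 = 273
Selection 15: 273 + 39 = 312
Selection 16: 312 + 39 = 351

411, 450, 489, 528, 567, 606, 645, 39, 78, 117, 156, 195, 234, 273, 312, 351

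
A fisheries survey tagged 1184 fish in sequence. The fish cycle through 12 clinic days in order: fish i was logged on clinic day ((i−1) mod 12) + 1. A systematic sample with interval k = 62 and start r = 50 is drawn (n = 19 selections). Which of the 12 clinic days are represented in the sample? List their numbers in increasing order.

2, 4, 6, 8, 10, 12

Consecutive selections differ by k = 62, so their clinic day numbers differ by 62 mod 12 = 2.
gcd(62, 12) = 2, so the sample visits 12/2 = 6 distinct residues mod 12.
Start 50 is clinic day 2; the clinic days hit are 2, 4, 6, 8, 10, 12.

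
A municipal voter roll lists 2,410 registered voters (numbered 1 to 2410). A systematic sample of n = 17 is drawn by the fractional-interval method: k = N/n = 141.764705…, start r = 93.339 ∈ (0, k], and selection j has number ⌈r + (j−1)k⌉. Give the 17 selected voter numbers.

94, 236, 377, 519, 661, 803, 944, 1086, 1228, 1370, 1511, 1653, 1795, 1937, 2079, 2220, 2362

j=1: r + 0k = 93.339 → ⌈·⌉ = 94
j=2: r + 1k = 235.103705… → ⌈·⌉ = 236
j=3: r + 2k = 376.868411… → ⌈·⌉ = 377
j=4: r + 3k = 518.633117… → ⌈·⌉ = 519
j=5: r + 4k = 660.397823… → ⌈·⌉ = 661
j=6: r + 5k = 802.162529… → ⌈·⌉ = 803
j=7: r + 6k = 943.927235… → ⌈·⌉ = 944
j=8: r + 7k = 1085.691941… → ⌈·⌉ = 1086
j=9: r + 8k = 1227.456647… → ⌈·⌉ = 1228
j=10: r + 9k = 1369.221352… → ⌈·⌉ = 1370
j=11: r + 10k = 1510.986058… → ⌈·⌉ = 1511
j=12: r + 11k = 1652.750764… → ⌈·⌉ = 1653
j=13: r + 12k = 1794.515470… → ⌈·⌉ = 1795
j=14: r + 13k = 1936.280176… → ⌈·⌉ = 1937
j=15: r + 14k = 2078.044882… → ⌈·⌉ = 2079
j=16: r + 15k = 2219.809588… → ⌈·⌉ = 2220
j=17: r + 16k = 2361.574294… → ⌈·⌉ = 2362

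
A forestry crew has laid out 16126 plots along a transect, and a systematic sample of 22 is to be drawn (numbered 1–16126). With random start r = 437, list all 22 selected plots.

k = N/n = 16126/22 = 733
plot 1: 437
plot 2: 437 + 733 = 1170
plot 3: 1170 + 733 = 1903
plot 4: 1903 + 733 = 2636
plot 5: 2636 + 733 = 3369
plot 6: 3369 + 733 = 4102
plot 7: 4102 + 733 = 4835
plot 8: 4835 + 733 = 5568
plot 9: 5568 + 733 = 6301
plot 10: 6301 + 733 = 7034
plot 11: 7034 + 733 = 7767
plot 12: 7767 + 733 = 8500
plot 13: 8500 + 733 = 9233
plot 14: 9233 + 733 = 9966
plot 15: 9966 + 733 = 10699
plot 16: 10699 + 733 = 11432
plot 17: 11432 + 733 = 12165
plot 18: 12165 + 733 = 12898
plot 19: 12898 + 733 = 13631
plot 20: 13631 + 733 = 14364
plot 21: 14364 + 733 = 15097
plot 22: 15097 + 733 = 15830

437, 1170, 1903, 2636, 3369, 4102, 4835, 5568, 6301, 7034, 7767, 8500, 9233, 9966, 10699, 11432, 12165, 12898, 13631, 14364, 15097, 15830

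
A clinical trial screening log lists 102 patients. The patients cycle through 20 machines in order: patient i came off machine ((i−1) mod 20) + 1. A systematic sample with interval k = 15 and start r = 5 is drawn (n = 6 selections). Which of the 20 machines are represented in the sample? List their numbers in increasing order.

Consecutive selections differ by k = 15, so their machine numbers differ by 15 mod 20 = 15.
gcd(15, 20) = 5, so the sample visits 20/5 = 4 distinct residues mod 20.
Start 5 is machine 5; the machines hit are 5, 10, 15, 20.

5, 10, 15, 20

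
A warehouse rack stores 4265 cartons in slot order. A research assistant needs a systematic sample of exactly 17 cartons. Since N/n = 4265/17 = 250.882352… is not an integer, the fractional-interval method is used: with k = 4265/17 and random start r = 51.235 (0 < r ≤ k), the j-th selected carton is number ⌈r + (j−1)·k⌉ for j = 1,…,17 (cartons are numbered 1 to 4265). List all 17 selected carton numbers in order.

j=1: r + 0k = 51.235 → ⌈·⌉ = 52
j=2: r + 1k = 302.117352… → ⌈·⌉ = 303
j=3: r + 2k = 552.999705… → ⌈·⌉ = 553
j=4: r + 3k = 803.882058… → ⌈·⌉ = 804
j=5: r + 4k = 1054.764411… → ⌈·⌉ = 1055
j=6: r + 5k = 1305.646764… → ⌈·⌉ = 1306
j=7: r + 6k = 1556.529117… → ⌈·⌉ = 1557
j=8: r + 7k = 1807.411470… → ⌈·⌉ = 1808
j=9: r + 8k = 2058.293823… → ⌈·⌉ = 2059
j=10: r + 9k = 2309.176176… → ⌈·⌉ = 2310
j=11: r + 10k = 2560.058529… → ⌈·⌉ = 2561
j=12: r + 11k = 2810.940882… → ⌈·⌉ = 2811
j=13: r + 12k = 3061.823235… → ⌈·⌉ = 3062
j=14: r + 13k = 3312.705588… → ⌈·⌉ = 3313
j=15: r + 14k = 3563.587941… → ⌈·⌉ = 3564
j=16: r + 15k = 3814.470294… → ⌈·⌉ = 3815
j=17: r + 16k = 4065.352647… → ⌈·⌉ = 4066

52, 303, 553, 804, 1055, 1306, 1557, 1808, 2059, 2310, 2561, 2811, 3062, 3313, 3564, 3815, 4066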